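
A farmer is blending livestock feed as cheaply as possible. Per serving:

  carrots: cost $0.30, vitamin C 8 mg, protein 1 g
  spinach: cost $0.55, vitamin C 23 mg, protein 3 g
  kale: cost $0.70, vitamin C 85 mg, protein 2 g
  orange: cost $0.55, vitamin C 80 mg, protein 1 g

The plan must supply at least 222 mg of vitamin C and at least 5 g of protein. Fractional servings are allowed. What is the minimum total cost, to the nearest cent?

$1.80

The cheapest plan sits at a corner of the feasible region — with two constraints it uses at most two foods.
carrots only: max(222/8, 5/1) = 27.75 servings → $8.32.
spinach only: max(222/23, 5/3) = 9.652 servings → $5.31.
kale only: max(222/85, 5/2) = 2.612 servings → $1.83.
orange only: max(222/80, 5/1) = 5 servings → $2.75.
carrots + spinach: intersection lies outside the first quadrant.
carrots + kale: the both-tight solution has a negative serving — not a feasible corner.
carrots + orange with both tight: 2.472 servings and 2.528 servings → $2.13.
spinach + kale: the both-tight solution has a negative serving — not a feasible corner.
spinach + orange with both tight: 0.8203 servings and 2.539 servings → $1.85.
kale + orange with both tight: 2.373 servings and 0.2533 servings → $1.80.
The minimum over all feasible corners is $1.80.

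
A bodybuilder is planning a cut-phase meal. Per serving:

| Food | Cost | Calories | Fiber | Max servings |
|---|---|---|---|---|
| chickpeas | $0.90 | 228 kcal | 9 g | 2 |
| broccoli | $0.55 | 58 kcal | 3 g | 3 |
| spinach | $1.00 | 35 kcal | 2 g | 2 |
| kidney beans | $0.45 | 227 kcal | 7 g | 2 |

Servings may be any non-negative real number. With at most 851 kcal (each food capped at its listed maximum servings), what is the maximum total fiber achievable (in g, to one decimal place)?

35.7 g

Fiber per kcal: spinach 0.05714, broccoli 0.05172, chickpeas 0.03947, kidney beans 0.03084.
Take 2 servings of spinach: uses 70 kcal, +4.0 g fiber (running total 4.0 g).
Take 3 servings of broccoli: uses 174 kcal, +9.0 g fiber (running total 13.0 g).
Take 2 servings of chickpeas: uses 456 kcal, +18.0 g fiber (running total 31.0 g).
Take 0.6652 servings of kidney beans: uses 151 kcal, +4.7 g fiber (running total 35.7 g).
Greedy by best ratio exhausts the calories allowance optimally: 35.7 g.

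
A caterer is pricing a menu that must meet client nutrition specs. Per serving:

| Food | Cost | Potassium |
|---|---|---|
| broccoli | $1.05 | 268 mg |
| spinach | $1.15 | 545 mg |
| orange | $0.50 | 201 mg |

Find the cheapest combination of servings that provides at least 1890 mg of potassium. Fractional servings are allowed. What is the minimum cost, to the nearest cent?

Cost per mg of potassium: spinach $0.0021, orange $0.0025, broccoli $0.0039.
With no serving limits, use only spinach: 1890 mg / 545 mg = 3.468 servings × $1.15 = $3.99.

$3.99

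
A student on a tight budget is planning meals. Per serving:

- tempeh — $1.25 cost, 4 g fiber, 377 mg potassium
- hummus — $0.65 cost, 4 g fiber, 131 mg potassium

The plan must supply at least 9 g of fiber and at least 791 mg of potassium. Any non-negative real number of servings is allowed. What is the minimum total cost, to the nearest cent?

$2.67

Compare the cost at each extreme point of the feasible region.
tempeh only: max(9/4, 791/377) = 2.25 servings → $2.81.
hummus only: max(9/4, 791/131) = 6.038 servings → $3.92.
tempeh + hummus with both tight: 2.017 servings and 0.2327 servings → $2.67.
The minimum over all feasible corners is $2.67.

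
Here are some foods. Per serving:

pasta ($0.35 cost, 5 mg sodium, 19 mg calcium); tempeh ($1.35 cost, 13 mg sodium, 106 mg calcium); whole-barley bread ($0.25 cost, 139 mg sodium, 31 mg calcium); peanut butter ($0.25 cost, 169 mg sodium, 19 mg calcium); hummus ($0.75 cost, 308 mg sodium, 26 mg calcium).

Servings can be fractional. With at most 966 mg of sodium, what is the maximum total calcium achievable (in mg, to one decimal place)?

7876.6 mg

Calcium per mg sodium: tempeh 8.154, pasta 3.8, whole-barley bread 0.223, peanut butter 0.1124, hummus 0.08442.
With no serving limits, spend the whole sodium allowance on tempeh: 966 mg / 13 mg × 106 mg = 7876.6 mg.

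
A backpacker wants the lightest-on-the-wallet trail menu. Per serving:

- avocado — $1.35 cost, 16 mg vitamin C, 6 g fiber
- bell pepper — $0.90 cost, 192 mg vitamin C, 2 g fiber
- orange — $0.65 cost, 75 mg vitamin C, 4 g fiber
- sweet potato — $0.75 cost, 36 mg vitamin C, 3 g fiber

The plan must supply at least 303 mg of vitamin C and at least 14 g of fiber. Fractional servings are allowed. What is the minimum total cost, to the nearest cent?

$2.43

With two linear requirements the optimum uses one or two foods; enumerate the corners.
avocado only: max(303/16, 14/6) = 18.94 servings → $25.57.
bell pepper only: max(303/192, 14/2) = 7 servings → $6.30.
orange only: max(303/75, 14/4) = 4.04 servings → $2.63.
sweet potato only: max(303/36, 14/3) = 8.417 servings → $6.31.
avocado + bell pepper with both tight: 1.859 servings and 1.423 servings → $3.79.
avocado + orange: the both-tight solution has a negative serving — not a feasible corner.
avocado + sweet potato with both targets exact would need a negative amount; discard.
bell pepper + orange with both tight: 0.2621 servings and 3.369 servings → $2.43.
bell pepper + sweet potato with both tight: 0.8036 servings and 4.131 servings → $3.82.
orange + sweet potato with both targets exact would need a negative amount; discard.
The minimum over all feasible corners is $2.43.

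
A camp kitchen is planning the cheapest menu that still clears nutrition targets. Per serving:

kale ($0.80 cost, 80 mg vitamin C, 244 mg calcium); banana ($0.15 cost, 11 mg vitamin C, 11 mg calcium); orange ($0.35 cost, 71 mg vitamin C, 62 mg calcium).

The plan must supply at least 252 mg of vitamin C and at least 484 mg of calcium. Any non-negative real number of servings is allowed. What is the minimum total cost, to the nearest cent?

$1.86

Check every corner: each single food scaled to meet both minima, and each pair solved so both constraints bind.
kale only: max(252/80, 484/244) = 3.15 servings → $2.52.
banana only: max(252/11, 484/11) = 44 servings → $6.60.
orange only: max(252/71, 484/62) = 7.806 servings → $2.73.
kale + banana with both tight: 1.415 servings and 12.62 servings → $3.02.
kale + orange with both tight: 1.516 servings and 1.841 servings → $1.86.
banana + orange with both targets exact would need a negative amount; discard.
Cheapest feasible corner: $1.86.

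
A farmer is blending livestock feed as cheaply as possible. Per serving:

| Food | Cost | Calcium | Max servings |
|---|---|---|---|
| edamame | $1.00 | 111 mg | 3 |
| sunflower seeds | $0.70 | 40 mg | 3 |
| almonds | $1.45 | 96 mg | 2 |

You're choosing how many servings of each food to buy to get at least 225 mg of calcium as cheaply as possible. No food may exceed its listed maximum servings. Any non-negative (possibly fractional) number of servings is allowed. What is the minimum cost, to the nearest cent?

$2.03

Cost per mg of calcium: edamame $0.0090, almonds $0.0151, sunflower seeds $0.0175.
Take 2.027 servings of edamame: +225.0 mg calcium for $2.03 (total $2.03, still need 0.0 mg).
Filling from the cheapest source first is optimal under one linear minimum: $2.03.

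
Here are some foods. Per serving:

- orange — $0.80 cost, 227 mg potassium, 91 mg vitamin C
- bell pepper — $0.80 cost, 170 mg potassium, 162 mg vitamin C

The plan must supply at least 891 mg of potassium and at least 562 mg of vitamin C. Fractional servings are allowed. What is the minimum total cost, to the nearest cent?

$3.58

orange only: max(891/227, 562/91) = 6.176 servings → $4.94.
bell pepper only: max(891/170, 562/162) = 5.241 servings → $4.19.
orange + bell pepper with both tight: 2.291 servings and 2.182 servings → $3.58.
The minimum over all feasible corners is $3.58.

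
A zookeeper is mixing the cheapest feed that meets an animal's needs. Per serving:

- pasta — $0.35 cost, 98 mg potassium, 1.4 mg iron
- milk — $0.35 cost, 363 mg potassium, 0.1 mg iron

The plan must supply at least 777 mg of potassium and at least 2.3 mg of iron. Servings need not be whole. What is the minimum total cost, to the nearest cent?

$1.14

The cheapest plan sits at a corner of the feasible region — with two constraints it uses at most two foods.
pasta only: max(777/98, 2.3/1.4) = 7.929 servings → $2.77.
milk only: max(777/363, 2.3/0.1) = 23 servings → $8.05.
pasta + milk with both tight: 1.519 servings and 1.73 servings → $1.14.
So the least-cost plan costs $1.14.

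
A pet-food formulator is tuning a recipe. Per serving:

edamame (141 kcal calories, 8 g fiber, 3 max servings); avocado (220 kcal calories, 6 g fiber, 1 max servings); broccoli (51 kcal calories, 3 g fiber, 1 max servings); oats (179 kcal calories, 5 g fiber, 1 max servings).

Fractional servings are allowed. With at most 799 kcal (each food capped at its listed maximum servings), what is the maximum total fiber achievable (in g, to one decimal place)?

Fiber per kcal: broccoli 0.05882, edamame 0.05674, oats 0.02793, avocado 0.02727.
Take 1 serving of broccoli: uses 51 kcal, +3.0 g fiber (running total 3.0 g).
Take 3 servings of edamame: uses 423 kcal, +24.0 g fiber (running total 27.0 g).
Take 1 serving of oats: uses 179 kcal, +5.0 g fiber (running total 32.0 g).
Take 0.6636 servings of avocado: uses 146 kcal, +4.0 g fiber (running total 36.0 g).
Filling greedily by fiber-per-kcal is optimal for one linear limit, giving 36.0 g.

36.0 g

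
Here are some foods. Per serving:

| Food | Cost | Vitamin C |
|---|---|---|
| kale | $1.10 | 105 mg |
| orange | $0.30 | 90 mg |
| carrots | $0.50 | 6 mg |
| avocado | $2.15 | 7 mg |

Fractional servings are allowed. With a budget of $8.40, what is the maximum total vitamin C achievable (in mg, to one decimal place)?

2520.0 mg

Vitamin C per dollar: orange 300, kale 95.45, carrots 12, avocado 3.256.
With no serving limits, spend the whole cost allowance on orange: $8.40 / $0.30 × 90 mg = 2520.0 mg.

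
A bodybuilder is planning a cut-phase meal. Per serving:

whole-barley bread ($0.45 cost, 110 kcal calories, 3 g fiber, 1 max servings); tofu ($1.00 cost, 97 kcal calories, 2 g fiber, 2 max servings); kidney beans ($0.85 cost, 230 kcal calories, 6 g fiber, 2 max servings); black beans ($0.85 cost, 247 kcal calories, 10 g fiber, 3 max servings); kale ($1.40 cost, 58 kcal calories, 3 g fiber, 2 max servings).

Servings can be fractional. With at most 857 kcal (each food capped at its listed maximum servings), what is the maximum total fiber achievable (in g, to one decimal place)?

Fiber per kcal: kale 0.05172, black beans 0.04049, whole-barley bread 0.02727, kidney beans 0.02609, tofu 0.02062.
Take 2 servings of kale: uses 116 kcal, +6.0 g fiber (running total 6.0 g).
Take 3 servings of black beans: uses 741 kcal, +30.0 g fiber (running total 36.0 g).
Greedy by best ratio exhausts the calories allowance optimally: 36.0 g.

36.0 g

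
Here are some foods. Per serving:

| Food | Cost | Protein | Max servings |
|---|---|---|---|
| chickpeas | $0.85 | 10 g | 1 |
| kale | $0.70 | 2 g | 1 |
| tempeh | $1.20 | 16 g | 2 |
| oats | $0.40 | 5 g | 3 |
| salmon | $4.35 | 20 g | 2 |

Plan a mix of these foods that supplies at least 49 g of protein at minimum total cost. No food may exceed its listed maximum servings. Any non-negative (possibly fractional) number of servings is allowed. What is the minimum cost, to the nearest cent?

$3.77

Cost per g of protein: tempeh $0.0750, oats $0.0800, chickpeas $0.0850, salmon $0.2175, kale $0.3500.
Take 2 servings of tempeh: +32.0 g protein for $2.40 (total $2.40, still need 17.0 g).
Take 3 servings of oats: +15.0 g protein for $1.20 (total $3.60, still need 2.0 g).
Take 0.2 servings of chickpeas: +2.0 g protein for $0.17 (total $3.77, still need 0.0 g).
Filling from the cheapest source first is optimal under one linear minimum: $3.77.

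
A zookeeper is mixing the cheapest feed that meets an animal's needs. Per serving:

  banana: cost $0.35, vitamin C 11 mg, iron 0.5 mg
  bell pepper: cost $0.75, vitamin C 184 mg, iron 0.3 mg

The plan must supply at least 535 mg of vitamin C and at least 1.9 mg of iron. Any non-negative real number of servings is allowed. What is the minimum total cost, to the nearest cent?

For a min-cost LP with two ≥-constraints, a basic feasible solution has at most two positive variables.
banana only: max(535/11, 1.9/0.5) = 48.64 servings → $17.02.
bell pepper only: max(535/184, 1.9/0.3) = 6.333 servings → $4.75.
banana + bell pepper with both tight: 2.132 servings and 2.78 servings → $2.83.
Cheapest feasible corner: $2.83.

$2.83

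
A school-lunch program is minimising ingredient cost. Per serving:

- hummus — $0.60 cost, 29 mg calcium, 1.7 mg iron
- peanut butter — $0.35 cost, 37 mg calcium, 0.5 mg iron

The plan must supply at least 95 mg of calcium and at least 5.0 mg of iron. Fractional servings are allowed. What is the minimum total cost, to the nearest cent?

hummus only: max(95/29, 5.0/1.7) = 3.276 servings → $1.97.
peanut butter only: max(95/37, 5.0/0.5) = 10 servings → $3.50.
hummus + peanut butter with both tight: 2.841 servings and 0.3409 servings → $1.82.
The minimum over all feasible corners is $1.82.

$1.82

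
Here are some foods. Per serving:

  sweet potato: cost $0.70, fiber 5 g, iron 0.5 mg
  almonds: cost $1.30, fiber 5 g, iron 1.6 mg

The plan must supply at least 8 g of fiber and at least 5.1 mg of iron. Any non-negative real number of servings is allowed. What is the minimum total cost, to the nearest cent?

$4.14

Minimising a linear cost over {fiber ≥ 8, iron ≥ 5.1, servings ≥ 0} — the optimum is at a vertex, using one or two foods.
sweet potato only: max(8/5, 5.1/0.5) = 10.2 servings → $7.14.
almonds only: max(8/5, 5.1/1.6) = 3.188 servings → $4.14.
sweet potato + almonds with both targets exact would need a negative amount; discard.
Cheapest feasible corner: $4.14.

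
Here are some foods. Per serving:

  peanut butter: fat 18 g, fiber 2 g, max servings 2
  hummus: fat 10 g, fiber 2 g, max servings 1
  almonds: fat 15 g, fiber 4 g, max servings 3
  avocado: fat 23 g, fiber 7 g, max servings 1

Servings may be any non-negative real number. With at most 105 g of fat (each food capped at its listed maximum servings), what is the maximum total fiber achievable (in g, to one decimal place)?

Fiber per g fat: avocado 0.3043, almonds 0.2667, hummus 0.2, peanut butter 0.1111.
Take 1 serving of avocado: uses 23 g fat, +7.0 g fiber (running total 7.0 g).
Take 3 servings of almonds: uses 45 g fat, +12.0 g fiber (running total 19.0 g).
Take 1 serving of hummus: uses 10 g fat, +2.0 g fiber (running total 21.0 g).
Take 1.5 servings of peanut butter: uses 27 g fat, +3.0 g fiber (running total 24.0 g).
Greedy by best ratio exhausts the fat allowance optimally: 24.0 g.

24.0 g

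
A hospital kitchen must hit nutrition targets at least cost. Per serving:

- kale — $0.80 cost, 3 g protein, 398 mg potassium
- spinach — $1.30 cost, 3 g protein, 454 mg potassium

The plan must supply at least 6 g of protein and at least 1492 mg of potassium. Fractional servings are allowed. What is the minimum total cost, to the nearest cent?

$3.00

Check every corner: each single food scaled to meet both minima, and each pair solved so both constraints bind.
kale only: max(6/3, 1492/398) = 3.749 servings → $3.00.
spinach only: max(6/3, 1492/454) = 3.286 servings → $4.27.
kale + spinach: the both-tight solution has a negative serving — not a feasible corner.
The minimum over all feasible corners is $3.00.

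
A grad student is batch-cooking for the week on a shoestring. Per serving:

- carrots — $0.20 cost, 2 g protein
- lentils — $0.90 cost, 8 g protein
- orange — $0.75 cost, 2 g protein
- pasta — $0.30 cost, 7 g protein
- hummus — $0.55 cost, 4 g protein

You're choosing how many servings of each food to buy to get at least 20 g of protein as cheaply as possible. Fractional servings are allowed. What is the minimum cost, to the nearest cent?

Cost per g of protein: pasta $0.0429, carrots $0.1000, lentils $0.1125, hummus $0.1375, orange $0.3750.
With no serving limits, use only pasta: 20 g / 7 g = 2.857 servings × $0.30 = $0.86.

$0.86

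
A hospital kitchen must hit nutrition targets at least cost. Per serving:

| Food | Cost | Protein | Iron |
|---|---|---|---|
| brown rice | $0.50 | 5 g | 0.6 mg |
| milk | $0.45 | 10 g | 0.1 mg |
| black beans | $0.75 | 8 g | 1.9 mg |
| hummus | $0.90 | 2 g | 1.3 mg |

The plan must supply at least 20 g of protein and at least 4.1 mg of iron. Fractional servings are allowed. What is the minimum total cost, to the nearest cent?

$1.74

For a min-cost LP with two ≥-constraints, a basic feasible solution has at most two positive variables.
brown rice only: max(20/5, 4.1/0.6) = 6.833 servings → $3.42.
milk only: max(20/10, 4.1/0.1) = 41 servings → $18.45.
black beans only: max(20/8, 4.1/1.9) = 2.5 servings → $1.88.
hummus only: max(20/2, 4.1/1.3) = 10 servings → $9.00.
brown rice + milk with both targets exact would need a negative amount; discard.
brown rice + black beans with both tight: 1.106 servings and 1.809 servings → $1.91.
brown rice + hummus with both tight: 3.358 servings and 1.604 servings → $3.12.
milk + black beans with both tight: 0.2857 servings and 2.143 servings → $1.74.
milk + hummus with both tight: 1.391 servings and 3.047 servings → $3.37.
black beans + hummus: intersection lies outside the first quadrant.
So the least-cost plan costs $1.74.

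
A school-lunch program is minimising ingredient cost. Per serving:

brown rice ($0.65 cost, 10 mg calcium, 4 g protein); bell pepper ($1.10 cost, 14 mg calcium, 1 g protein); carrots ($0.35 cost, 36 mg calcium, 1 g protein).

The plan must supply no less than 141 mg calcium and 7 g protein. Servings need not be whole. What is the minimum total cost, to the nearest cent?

$1.83

The cheapest plan sits at a corner of the feasible region — with two constraints it uses at most two foods.
brown rice only: max(141/10, 7/4) = 14.1 servings → $9.16.
bell pepper only: max(141/14, 7/1) = 10.07 servings → $11.08.
carrots only: max(141/36, 7/1) = 7 servings → $2.45.
brown rice + bell pepper with both targets exact would need a negative amount; discard.
brown rice + carrots with both tight: 0.8284 servings and 3.687 servings → $1.83.
bell pepper + carrots with both tight: 5.045 servings and 1.955 servings → $6.23.
So the least-cost plan costs $1.83.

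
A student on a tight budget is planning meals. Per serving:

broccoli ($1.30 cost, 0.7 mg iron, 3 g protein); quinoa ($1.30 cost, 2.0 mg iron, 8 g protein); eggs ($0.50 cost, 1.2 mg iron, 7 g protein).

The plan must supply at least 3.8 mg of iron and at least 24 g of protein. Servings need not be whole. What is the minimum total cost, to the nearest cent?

$1.71

broccoli only: max(3.8/0.7, 24/3) = 8 servings → $10.40.
quinoa only: max(3.8/2.0, 24/8) = 3 servings → $3.90.
eggs only: max(3.8/1.2, 24/7) = 3.429 servings → $1.71.
broccoli + quinoa with both targets exact would need a negative amount; discard.
broccoli + eggs: the both-tight solution has a negative serving — not a feasible corner.
quinoa + eggs: the both-tight solution has a negative serving — not a feasible corner.
Cheapest feasible corner: $1.71.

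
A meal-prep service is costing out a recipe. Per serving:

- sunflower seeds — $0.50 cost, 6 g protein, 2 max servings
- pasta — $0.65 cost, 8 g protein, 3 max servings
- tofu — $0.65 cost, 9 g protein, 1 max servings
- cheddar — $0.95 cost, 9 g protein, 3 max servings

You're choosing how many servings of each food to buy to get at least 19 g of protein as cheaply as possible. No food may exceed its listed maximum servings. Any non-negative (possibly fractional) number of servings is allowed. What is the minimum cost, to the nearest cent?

Cost per g of protein: tofu $0.0722, pasta $0.0813, sunflower seeds $0.0833, cheddar $0.1056.
Take 1 serving of tofu: +9.0 g protein for $0.65 (total $0.65, still need 10.0 g).
Take 1.25 servings of pasta: +10.0 g protein for $0.81 (total $1.46, still need 0.0 g).
Greedy by cheapest-per-g is optimal for a single linear constraint, so the minimum cost is $1.46.

$1.46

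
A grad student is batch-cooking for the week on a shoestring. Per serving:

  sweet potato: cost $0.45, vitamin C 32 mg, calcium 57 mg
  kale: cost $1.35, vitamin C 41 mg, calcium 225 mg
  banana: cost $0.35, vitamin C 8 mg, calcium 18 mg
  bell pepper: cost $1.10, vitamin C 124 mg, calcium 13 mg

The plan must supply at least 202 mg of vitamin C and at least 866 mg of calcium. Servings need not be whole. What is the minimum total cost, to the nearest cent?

$5.42

An LP optimum is at a vertex; with two nutrient constraints at most two foods are used. Check each candidate.
sweet potato only: max(202/32, 866/57) = 15.19 servings → $6.84.
kale only: max(202/41, 866/225) = 4.927 servings → $6.65.
banana only: max(202/8, 866/18) = 48.11 servings → $16.84.
bell pepper only: max(202/124, 866/13) = 66.62 servings → $73.28.
sweet potato + kale with both tight: 2.045 servings and 3.331 servings → $5.42.
sweet potato + banana: intersection lies outside the first quadrant.
sweet potato + bell pepper: intersection lies outside the first quadrant.
kale + banana with both tight: 3.1 servings and 9.363 servings → $7.46.
kale + bell pepper with both tight: 3.828 servings and 0.3634 servings → $5.57.
banana + bell pepper: the both-tight solution has a negative serving — not a feasible corner.
So the least-cost plan costs $5.42.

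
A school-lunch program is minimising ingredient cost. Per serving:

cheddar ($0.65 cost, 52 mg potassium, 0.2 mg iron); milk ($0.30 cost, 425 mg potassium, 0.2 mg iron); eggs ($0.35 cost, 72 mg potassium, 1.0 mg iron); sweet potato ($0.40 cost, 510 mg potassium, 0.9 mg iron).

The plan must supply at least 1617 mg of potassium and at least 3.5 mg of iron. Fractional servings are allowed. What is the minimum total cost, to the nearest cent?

With two linear requirements the optimum uses one or two foods; enumerate the corners.
cheddar only: max(1617/52, 3.5/0.2) = 31.1 servings → $20.21.
milk only: max(1617/425, 3.5/0.2) = 17.5 servings → $5.25.
eggs only: max(1617/72, 3.5/1.0) = 22.46 servings → $7.86.
sweet potato only: max(1617/510, 3.5/0.9) = 3.889 servings → $1.56.
cheddar + milk with both tight: 15.6 servings and 1.895 servings → $10.71.
cheddar + eggs: the both-tight solution has a negative serving — not a feasible corner.
cheddar + sweet potato with both tight: 5.973 servings and 2.562 servings → $4.91.
milk + eggs with both tight: 3.324 servings and 2.835 servings → $1.99.
milk + sweet potato: the both-tight solution has a negative serving — not a feasible corner.
eggs + sweet potato with both tight: 0.7406 servings and 3.066 servings → $1.49.
The minimum over all feasible corners is $1.49.

$1.49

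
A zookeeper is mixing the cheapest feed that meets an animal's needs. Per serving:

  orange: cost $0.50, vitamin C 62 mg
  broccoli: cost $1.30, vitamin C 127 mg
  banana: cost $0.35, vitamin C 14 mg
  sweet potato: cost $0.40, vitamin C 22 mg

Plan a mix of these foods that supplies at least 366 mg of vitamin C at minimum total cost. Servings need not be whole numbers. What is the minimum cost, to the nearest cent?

$2.95

Cost per mg of vitamin C: orange $0.0081, broccoli $0.0102, sweet potato $0.0182, banana $0.0250.
With no serving limits, use only orange: 366 mg / 62 mg = 5.903 servings × $0.50 = $2.95.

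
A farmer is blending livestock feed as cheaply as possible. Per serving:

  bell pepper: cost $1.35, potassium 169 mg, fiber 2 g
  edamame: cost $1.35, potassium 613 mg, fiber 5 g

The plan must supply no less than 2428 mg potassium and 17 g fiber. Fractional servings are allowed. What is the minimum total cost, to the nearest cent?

$5.35

With two linear requirements the optimum uses one or two foods; enumerate the corners.
bell pepper only: max(2428/169, 17/2) = 14.37 servings → $19.40.
edamame only: max(2428/613, 17/5) = 3.961 servings → $5.35.
bell pepper + edamame with both targets exact would need a negative amount; discard.
The minimum over all feasible corners is $5.35.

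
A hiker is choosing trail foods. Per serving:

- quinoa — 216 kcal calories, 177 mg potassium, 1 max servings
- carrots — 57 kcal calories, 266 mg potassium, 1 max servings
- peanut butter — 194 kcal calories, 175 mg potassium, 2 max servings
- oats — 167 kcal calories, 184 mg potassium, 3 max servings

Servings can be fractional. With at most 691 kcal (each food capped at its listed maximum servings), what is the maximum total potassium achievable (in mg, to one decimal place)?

938.0 mg

Potassium per kcal: carrots 4.667, oats 1.102, peanut butter 0.9021, quinoa 0.8194.
Take 1 serving of carrots: uses 57 kcal, +266.0 mg potassium (running total 266.0 mg).
Take 3 servings of oats: uses 501 kcal, +552.0 mg potassium (running total 818.0 mg).
Take 0.6856 servings of peanut butter: uses 133 kcal, +120.0 mg potassium (running total 938.0 mg).
Filling greedily by potassium-per-kcal is optimal for one linear limit, giving 938.0 mg.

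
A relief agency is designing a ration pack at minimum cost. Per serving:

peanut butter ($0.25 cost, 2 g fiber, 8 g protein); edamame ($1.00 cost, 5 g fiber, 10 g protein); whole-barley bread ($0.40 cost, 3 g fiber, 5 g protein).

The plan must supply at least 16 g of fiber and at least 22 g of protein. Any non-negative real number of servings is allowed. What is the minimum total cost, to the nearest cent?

peanut butter only: max(16/2, 22/8) = 8 servings → $2.00.
edamame only: max(16/5, 22/10) = 3.2 servings → $3.20.
whole-barley bread only: max(16/3, 22/5) = 5.333 servings → $2.13.
peanut butter + edamame: the both-tight solution has a negative serving — not a feasible corner.
peanut butter + whole-barley bread: the both-tight solution has a negative serving — not a feasible corner.
edamame + whole-barley bread: the both-tight solution has a negative serving — not a feasible corner.
So the least-cost plan costs $2.00.

$2.00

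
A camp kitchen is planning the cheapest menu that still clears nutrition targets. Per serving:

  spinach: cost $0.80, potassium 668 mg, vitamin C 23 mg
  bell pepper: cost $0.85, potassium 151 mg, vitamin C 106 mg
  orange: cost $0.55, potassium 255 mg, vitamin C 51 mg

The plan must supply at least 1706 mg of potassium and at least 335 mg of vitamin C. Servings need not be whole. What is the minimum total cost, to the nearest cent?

At the optimum either one food covers both requirements or two foods hit both targets exactly; no other combination can be cheaper.
spinach only: max(1706/668, 335/23) = 14.57 servings → $11.65.
bell pepper only: max(1706/151, 335/106) = 11.3 servings → $9.60.
orange only: max(1706/255, 335/51) = 6.69 servings → $3.68.
spinach + bell pepper with both tight: 1.934 servings and 2.741 servings → $3.88.
spinach + orange with both tight: 0.05606 servings and 6.543 servings → $3.64.
bell pepper + orange with both targets exact would need a negative amount; discard.
Cheapest feasible corner: $3.64.

$3.64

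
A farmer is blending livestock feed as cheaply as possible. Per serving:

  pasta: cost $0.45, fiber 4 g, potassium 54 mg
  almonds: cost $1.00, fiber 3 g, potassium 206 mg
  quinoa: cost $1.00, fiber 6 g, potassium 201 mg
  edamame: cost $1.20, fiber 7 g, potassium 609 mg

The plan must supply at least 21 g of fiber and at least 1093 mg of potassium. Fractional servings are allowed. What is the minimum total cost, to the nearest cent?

Compare the cost at each extreme point of the feasible region.
pasta only: max(21/4, 1093/54) = 20.24 servings → $9.11.
almonds only: max(21/3, 1093/206) = 7 servings → $7.00.
quinoa only: max(21/6, 1093/201) = 5.438 servings → $5.44.
edamame only: max(21/7, 1093/609) = 3 servings → $3.60.
pasta + almonds with both tight: 1.582 servings and 4.891 servings → $5.60.
pasta + quinoa: the both-tight solution has a negative serving — not a feasible corner.
pasta + edamame with both tight: 2.497 servings and 1.573 servings → $3.01.
almonds + quinoa with both tight: 3.692 servings and 1.654 servings → $5.35.
almonds + edamame with both targets exact would need a negative amount; discard.
quinoa + edamame with both tight: 2.287 servings and 1.04 servings → $3.53.
The minimum over all feasible corners is $3.01.

$3.01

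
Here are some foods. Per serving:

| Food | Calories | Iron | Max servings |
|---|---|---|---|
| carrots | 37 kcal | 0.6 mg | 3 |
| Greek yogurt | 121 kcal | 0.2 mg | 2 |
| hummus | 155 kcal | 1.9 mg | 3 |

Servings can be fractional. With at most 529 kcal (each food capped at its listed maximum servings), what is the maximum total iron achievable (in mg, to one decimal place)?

Iron per kcal: carrots 0.01622, hummus 0.01226, Greek yogurt 0.001653.
Take 3 servings of carrots: uses 111 kcal, +1.8 mg iron (running total 1.8 mg).
Take 2.697 servings of hummus: uses 418 kcal, +5.1 mg iron (running total 6.9 mg).
Greedy by best ratio exhausts the calories allowance optimally: 6.9 mg.

6.9 mg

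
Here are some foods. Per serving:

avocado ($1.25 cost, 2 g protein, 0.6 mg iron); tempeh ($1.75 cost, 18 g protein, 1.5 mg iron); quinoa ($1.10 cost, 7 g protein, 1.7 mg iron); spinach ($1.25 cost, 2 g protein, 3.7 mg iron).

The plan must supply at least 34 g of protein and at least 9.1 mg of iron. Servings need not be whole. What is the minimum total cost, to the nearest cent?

For a min-cost LP with two ≥-constraints, a basic feasible solution has at most two positive variables.
avocado only: max(34/2, 9.1/0.6) = 17 servings → $21.25.
tempeh only: max(34/18, 9.1/1.5) = 6.067 servings → $10.62.
quinoa only: max(34/7, 9.1/1.7) = 5.353 servings → $5.89.
spinach only: max(34/2, 9.1/3.7) = 17 servings → $21.25.
avocado + tempeh with both tight: 14.46 servings and 0.2821 servings → $18.57.
avocado + quinoa with both tight: 7.375 servings and 2.75 servings → $12.24.
avocado + spinach: the both-tight solution has a negative serving — not a feasible corner.
tempeh + quinoa with both targets exact would need a negative amount; discard.
tempeh + spinach with both tight: 1.692 servings and 1.774 servings → $5.18.
quinoa + spinach with both tight: 4.782 servings and 0.2622 servings → $5.59.
So the least-cost plan costs $5.18.

$5.18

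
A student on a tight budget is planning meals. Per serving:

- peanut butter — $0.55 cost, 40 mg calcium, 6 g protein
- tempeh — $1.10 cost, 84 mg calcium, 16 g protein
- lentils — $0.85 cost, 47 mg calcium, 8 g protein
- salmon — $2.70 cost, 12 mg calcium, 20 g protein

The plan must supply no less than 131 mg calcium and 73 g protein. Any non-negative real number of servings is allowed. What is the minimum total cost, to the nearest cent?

$5.02

Compare the cost at each extreme point of the feasible region.
peanut butter only: max(131/40, 73/6) = 12.17 servings → $6.69.
tempeh only: max(131/84, 73/16) = 4.562 servings → $5.02.
lentils only: max(131/47, 73/8) = 9.125 servings → $7.76.
salmon only: max(131/12, 73/20) = 10.92 servings → $29.48.
peanut butter + tempeh: intersection lies outside the first quadrant.
peanut butter + lentils with both targets exact would need a negative amount; discard.
peanut butter + salmon with both tight: 2.396 servings and 2.931 servings → $9.23.
tempeh + lentils with both targets exact would need a negative amount; discard.
tempeh + salmon with both tight: 1.172 servings and 2.712 servings → $8.61.
lentils + salmon with both tight: 2.066 servings and 2.823 servings → $9.38.
The minimum over all feasible corners is $5.02.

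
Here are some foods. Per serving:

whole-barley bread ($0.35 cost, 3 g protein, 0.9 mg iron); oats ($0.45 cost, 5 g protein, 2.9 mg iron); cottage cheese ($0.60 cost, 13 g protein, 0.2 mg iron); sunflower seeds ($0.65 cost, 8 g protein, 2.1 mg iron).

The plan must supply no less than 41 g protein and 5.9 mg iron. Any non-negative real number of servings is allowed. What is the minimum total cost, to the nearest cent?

For a min-cost LP with two ≥-constraints, a basic feasible solution has at most two positive variables.
whole-barley bread only: max(41/3, 5.9/0.9) = 13.67 servings → $4.78.
oats only: max(41/5, 5.9/2.9) = 8.2 servings → $3.69.
cottage cheese only: max(41/13, 5.9/0.2) = 29.5 servings → $17.70.
sunflower seeds only: max(41/8, 5.9/2.1) = 5.125 servings → $3.33.
whole-barley bread + oats: the both-tight solution has a negative serving — not a feasible corner.
whole-barley bread + cottage cheese with both tight: 6.171 servings and 1.73 servings → $3.20.
whole-barley bread + sunflower seeds: the both-tight solution has a negative serving — not a feasible corner.
oats + cottage cheese with both tight: 1.866 servings and 2.436 servings → $2.30.
oats + sunflower seeds: the both-tight solution has a negative serving — not a feasible corner.
cottage cheese + sunflower seeds with both tight: 1.514 servings and 2.665 servings → $2.64.
So the least-cost plan costs $2.30.

$2.30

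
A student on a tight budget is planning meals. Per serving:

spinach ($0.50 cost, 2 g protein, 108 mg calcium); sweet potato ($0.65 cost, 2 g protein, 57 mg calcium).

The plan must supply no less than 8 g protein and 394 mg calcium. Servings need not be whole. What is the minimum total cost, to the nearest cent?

spinach only: max(8/2, 394/108) = 4 servings → $2.00.
sweet potato only: max(8/2, 394/57) = 6.912 servings → $4.49.
spinach + sweet potato with both tight: 3.255 servings and 0.7451 servings → $2.11.
Cheapest feasible corner: $2.00.

$2.00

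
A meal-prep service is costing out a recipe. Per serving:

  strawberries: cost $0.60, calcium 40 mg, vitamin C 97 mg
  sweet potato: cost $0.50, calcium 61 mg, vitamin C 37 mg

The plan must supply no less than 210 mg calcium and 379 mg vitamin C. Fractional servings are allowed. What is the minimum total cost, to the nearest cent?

$2.66

A basic optimal solution has at most two foods positive. Try each food alone and each pair with both targets met exactly.
strawberries only: max(210/40, 379/97) = 5.25 servings → $3.15.
sweet potato only: max(210/61, 379/37) = 10.24 servings → $5.12.
strawberries + sweet potato with both tight: 3.459 servings and 1.174 servings → $2.66.
The minimum over all feasible corners is $2.66.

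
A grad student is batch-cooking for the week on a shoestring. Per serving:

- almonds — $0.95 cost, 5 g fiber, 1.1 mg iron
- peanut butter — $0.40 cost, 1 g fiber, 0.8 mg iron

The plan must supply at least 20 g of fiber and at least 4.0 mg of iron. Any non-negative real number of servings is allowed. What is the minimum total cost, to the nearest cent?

$3.80

Compare the cost at each extreme point of the feasible region.
almonds only: max(20/5, 4.0/1.1) = 4 servings → $3.80.
peanut butter only: max(20/1, 4.0/0.8) = 20 servings → $8.00.
almonds + peanut butter: the both-tight solution has a negative serving — not a feasible corner.
So the least-cost plan costs $3.80.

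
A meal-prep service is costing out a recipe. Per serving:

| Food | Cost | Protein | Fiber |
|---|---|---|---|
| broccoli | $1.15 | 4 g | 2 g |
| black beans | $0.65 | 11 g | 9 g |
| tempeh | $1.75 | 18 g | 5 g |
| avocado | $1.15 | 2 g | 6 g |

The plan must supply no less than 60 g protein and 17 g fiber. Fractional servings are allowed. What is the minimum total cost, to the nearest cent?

broccoli only: max(60/4, 17/2) = 15 servings → $17.25.
black beans only: max(60/11, 17/9) = 5.455 servings → $3.55.
tempeh only: max(60/18, 17/5) = 3.4 servings → $5.95.
avocado only: max(60/2, 17/6) = 30 servings → $34.50.
broccoli + black beans with both targets exact would need a negative amount; discard.
broccoli + tempeh with both tight: 0.375 servings and 3.25 servings → $6.12.
broccoli + avocado with both targets exact would need a negative amount; discard.
black beans + tempeh with both tight: 0.05607 servings and 3.299 servings → $5.81.
black beans + avocado with both targets exact would need a negative amount; discard.
tempeh + avocado with both tight: 3.327 servings and 0.06122 servings → $5.89.
Cheapest feasible corner: $3.55.

$3.55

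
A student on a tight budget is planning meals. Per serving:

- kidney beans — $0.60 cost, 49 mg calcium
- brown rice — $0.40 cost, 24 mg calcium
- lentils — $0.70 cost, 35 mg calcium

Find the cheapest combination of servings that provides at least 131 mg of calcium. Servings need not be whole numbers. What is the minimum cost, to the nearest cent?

Cost per mg of calcium: kidney beans $0.0122, brown rice $0.0167, lentils $0.0200.
With no serving limits, use only kidney beans: 131 mg / 49 mg = 2.673 servings × $0.60 = $1.60.

$1.60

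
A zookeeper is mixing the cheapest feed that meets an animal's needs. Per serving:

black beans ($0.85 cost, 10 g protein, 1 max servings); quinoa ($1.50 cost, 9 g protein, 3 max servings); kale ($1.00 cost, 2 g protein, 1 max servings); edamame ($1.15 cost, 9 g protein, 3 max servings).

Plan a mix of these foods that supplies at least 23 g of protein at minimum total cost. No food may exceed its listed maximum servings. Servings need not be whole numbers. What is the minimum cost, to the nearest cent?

$2.51

Cost per g of protein: black beans $0.0850, edamame $0.1278, quinoa $0.1667, kale $0.5000.
Take 1 serving of black beans: +10.0 g protein for $0.85 (total $0.85, still need 13.0 g).
Take 1.444 servings of edamame: +13.0 g protein for $1.66 (total $2.51, still need 0.0 g).
Greedy by cheapest-per-g is optimal for a single linear constraint, so the minimum cost is $2.51.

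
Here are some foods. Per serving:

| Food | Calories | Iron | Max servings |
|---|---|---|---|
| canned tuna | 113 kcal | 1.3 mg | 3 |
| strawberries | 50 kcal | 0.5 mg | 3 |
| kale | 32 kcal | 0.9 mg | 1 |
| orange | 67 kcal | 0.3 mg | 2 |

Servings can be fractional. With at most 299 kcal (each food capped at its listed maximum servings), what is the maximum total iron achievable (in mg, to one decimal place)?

4.0 mg

Iron per kcal: kale 0.02813, canned tuna 0.0115, strawberries 0.01, orange 0.004478.
Take 1 serving of kale: uses 32 kcal, +0.9 mg iron (running total 0.9 mg).
Take 2.363 servings of canned tuna: uses 267 kcal, +3.1 mg iron (running total 4.0 mg).
Filling greedily by iron-per-kcal is optimal for one linear limit, giving 4.0 mg.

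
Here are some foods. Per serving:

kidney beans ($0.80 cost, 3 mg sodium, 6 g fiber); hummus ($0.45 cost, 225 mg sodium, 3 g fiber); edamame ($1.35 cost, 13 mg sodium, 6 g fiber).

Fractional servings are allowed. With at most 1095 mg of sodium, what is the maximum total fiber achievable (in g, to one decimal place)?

Fiber per mg sodium: kidney beans 2, edamame 0.4615, hummus 0.01333.
With no serving limits, spend the whole sodium allowance on kidney beans: 1095 mg / 3 mg × 6 g = 2190.0 g.

2190.0 g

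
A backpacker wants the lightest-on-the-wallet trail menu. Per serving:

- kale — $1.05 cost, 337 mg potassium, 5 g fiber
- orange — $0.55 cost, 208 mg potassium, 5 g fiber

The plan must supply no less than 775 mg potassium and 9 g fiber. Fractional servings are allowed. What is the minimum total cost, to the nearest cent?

The cheapest plan sits at a corner of the feasible region — with two constraints it uses at most two foods.
kale only: max(775/337, 9/5) = 2.3 servings → $2.41.
orange only: max(775/208, 9/5) = 3.726 servings → $2.05.
kale + orange: intersection lies outside the first quadrant.
So the least-cost plan costs $2.05.

$2.05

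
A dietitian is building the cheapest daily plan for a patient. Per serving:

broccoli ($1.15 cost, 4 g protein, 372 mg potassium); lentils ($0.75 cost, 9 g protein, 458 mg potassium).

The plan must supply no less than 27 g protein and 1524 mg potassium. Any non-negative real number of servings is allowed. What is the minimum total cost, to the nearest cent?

$2.50

A basic optimal solution has at most two foods positive. Try each food alone and each pair with both targets met exactly.
broccoli only: max(27/4, 1524/372) = 6.75 servings → $7.76.
lentils only: max(27/9, 1524/458) = 3.328 servings → $2.50.
broccoli + lentils with both tight: 0.8905 servings and 2.604 servings → $2.98.
Cheapest feasible corner: $2.50.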